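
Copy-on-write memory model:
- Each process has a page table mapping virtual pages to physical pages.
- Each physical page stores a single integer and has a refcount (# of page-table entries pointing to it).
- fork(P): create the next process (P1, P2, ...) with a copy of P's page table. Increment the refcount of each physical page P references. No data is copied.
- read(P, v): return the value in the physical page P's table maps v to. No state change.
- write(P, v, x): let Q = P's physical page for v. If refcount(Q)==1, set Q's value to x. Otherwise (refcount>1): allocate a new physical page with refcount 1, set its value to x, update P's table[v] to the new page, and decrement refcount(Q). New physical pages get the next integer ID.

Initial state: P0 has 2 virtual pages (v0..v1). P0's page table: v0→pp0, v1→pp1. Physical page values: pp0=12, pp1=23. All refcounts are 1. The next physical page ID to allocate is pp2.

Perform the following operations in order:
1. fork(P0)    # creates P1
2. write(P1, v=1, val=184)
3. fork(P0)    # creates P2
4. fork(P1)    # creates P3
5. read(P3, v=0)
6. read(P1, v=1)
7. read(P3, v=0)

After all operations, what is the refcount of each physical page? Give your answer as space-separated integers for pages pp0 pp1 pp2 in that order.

Op 1: fork(P0) -> P1. 2 ppages; refcounts: pp0:2 pp1:2
Op 2: write(P1, v1, 184). refcount(pp1)=2>1 -> COPY to pp2. 3 ppages; refcounts: pp0:2 pp1:1 pp2:1
Op 3: fork(P0) -> P2. 3 ppages; refcounts: pp0:3 pp1:2 pp2:1
Op 4: fork(P1) -> P3. 3 ppages; refcounts: pp0:4 pp1:2 pp2:2
Op 5: read(P3, v0) -> 12. No state change.
Op 6: read(P1, v1) -> 184. No state change.
Op 7: read(P3, v0) -> 12. No state change.

Answer: 4 2 2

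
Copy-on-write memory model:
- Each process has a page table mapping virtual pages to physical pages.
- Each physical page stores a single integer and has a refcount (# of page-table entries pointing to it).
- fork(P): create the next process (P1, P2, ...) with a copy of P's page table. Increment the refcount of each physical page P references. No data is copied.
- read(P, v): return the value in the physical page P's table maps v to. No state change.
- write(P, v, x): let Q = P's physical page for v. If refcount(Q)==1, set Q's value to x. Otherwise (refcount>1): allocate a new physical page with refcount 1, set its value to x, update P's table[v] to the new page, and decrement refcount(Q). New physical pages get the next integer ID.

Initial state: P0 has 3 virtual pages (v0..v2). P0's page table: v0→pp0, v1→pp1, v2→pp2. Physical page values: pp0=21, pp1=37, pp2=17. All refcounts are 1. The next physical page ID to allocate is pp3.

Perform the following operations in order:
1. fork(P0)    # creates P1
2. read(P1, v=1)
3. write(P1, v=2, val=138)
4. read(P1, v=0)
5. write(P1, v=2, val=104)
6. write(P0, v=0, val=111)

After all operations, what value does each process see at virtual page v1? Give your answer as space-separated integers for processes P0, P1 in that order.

Answer: 37 37

Derivation:
Op 1: fork(P0) -> P1. 3 ppages; refcounts: pp0:2 pp1:2 pp2:2
Op 2: read(P1, v1) -> 37. No state change.
Op 3: write(P1, v2, 138). refcount(pp2)=2>1 -> COPY to pp3. 4 ppages; refcounts: pp0:2 pp1:2 pp2:1 pp3:1
Op 4: read(P1, v0) -> 21. No state change.
Op 5: write(P1, v2, 104). refcount(pp3)=1 -> write in place. 4 ppages; refcounts: pp0:2 pp1:2 pp2:1 pp3:1
Op 6: write(P0, v0, 111). refcount(pp0)=2>1 -> COPY to pp4. 5 ppages; refcounts: pp0:1 pp1:2 pp2:1 pp3:1 pp4:1
P0: v1 -> pp1 = 37
P1: v1 -> pp1 = 37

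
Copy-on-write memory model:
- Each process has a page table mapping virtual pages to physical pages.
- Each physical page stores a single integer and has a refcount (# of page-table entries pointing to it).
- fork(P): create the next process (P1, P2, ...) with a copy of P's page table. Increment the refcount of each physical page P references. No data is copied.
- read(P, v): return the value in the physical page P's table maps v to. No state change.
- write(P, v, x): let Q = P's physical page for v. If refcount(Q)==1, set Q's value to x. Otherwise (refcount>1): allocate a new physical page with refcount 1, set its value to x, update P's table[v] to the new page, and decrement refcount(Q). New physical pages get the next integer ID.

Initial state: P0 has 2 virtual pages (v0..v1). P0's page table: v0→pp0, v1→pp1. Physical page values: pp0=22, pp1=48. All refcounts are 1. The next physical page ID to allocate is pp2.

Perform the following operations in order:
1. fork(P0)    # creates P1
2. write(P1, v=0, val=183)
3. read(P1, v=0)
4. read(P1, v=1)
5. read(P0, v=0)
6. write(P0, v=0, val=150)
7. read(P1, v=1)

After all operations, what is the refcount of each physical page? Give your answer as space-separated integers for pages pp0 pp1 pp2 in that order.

Op 1: fork(P0) -> P1. 2 ppages; refcounts: pp0:2 pp1:2
Op 2: write(P1, v0, 183). refcount(pp0)=2>1 -> COPY to pp2. 3 ppages; refcounts: pp0:1 pp1:2 pp2:1
Op 3: read(P1, v0) -> 183. No state change.
Op 4: read(P1, v1) -> 48. No state change.
Op 5: read(P0, v0) -> 22. No state change.
Op 6: write(P0, v0, 150). refcount(pp0)=1 -> write in place. 3 ppages; refcounts: pp0:1 pp1:2 pp2:1
Op 7: read(P1, v1) -> 48. No state change.

Answer: 1 2 1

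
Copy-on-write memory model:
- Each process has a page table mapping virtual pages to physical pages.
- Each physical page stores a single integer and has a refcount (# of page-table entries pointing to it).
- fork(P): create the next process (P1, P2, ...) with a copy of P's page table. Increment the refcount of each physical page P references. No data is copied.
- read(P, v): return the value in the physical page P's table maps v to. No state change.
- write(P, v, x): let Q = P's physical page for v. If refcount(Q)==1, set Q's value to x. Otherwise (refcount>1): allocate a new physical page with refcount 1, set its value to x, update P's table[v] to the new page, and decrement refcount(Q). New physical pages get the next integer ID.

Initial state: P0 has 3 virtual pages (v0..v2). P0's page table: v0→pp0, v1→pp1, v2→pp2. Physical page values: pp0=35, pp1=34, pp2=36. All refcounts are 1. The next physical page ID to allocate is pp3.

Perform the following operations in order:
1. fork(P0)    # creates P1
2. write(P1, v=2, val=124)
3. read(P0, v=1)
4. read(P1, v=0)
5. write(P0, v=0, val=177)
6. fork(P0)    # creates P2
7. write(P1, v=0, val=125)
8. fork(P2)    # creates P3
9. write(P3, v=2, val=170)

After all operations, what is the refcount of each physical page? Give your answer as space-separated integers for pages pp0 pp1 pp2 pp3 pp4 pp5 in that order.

Answer: 1 4 2 1 3 1

Derivation:
Op 1: fork(P0) -> P1. 3 ppages; refcounts: pp0:2 pp1:2 pp2:2
Op 2: write(P1, v2, 124). refcount(pp2)=2>1 -> COPY to pp3. 4 ppages; refcounts: pp0:2 pp1:2 pp2:1 pp3:1
Op 3: read(P0, v1) -> 34. No state change.
Op 4: read(P1, v0) -> 35. No state change.
Op 5: write(P0, v0, 177). refcount(pp0)=2>1 -> COPY to pp4. 5 ppages; refcounts: pp0:1 pp1:2 pp2:1 pp3:1 pp4:1
Op 6: fork(P0) -> P2. 5 ppages; refcounts: pp0:1 pp1:3 pp2:2 pp3:1 pp4:2
Op 7: write(P1, v0, 125). refcount(pp0)=1 -> write in place. 5 ppages; refcounts: pp0:1 pp1:3 pp2:2 pp3:1 pp4:2
Op 8: fork(P2) -> P3. 5 ppages; refcounts: pp0:1 pp1:4 pp2:3 pp3:1 pp4:3
Op 9: write(P3, v2, 170). refcount(pp2)=3>1 -> COPY to pp5. 6 ppages; refcounts: pp0:1 pp1:4 pp2:2 pp3:1 pp4:3 pp5:1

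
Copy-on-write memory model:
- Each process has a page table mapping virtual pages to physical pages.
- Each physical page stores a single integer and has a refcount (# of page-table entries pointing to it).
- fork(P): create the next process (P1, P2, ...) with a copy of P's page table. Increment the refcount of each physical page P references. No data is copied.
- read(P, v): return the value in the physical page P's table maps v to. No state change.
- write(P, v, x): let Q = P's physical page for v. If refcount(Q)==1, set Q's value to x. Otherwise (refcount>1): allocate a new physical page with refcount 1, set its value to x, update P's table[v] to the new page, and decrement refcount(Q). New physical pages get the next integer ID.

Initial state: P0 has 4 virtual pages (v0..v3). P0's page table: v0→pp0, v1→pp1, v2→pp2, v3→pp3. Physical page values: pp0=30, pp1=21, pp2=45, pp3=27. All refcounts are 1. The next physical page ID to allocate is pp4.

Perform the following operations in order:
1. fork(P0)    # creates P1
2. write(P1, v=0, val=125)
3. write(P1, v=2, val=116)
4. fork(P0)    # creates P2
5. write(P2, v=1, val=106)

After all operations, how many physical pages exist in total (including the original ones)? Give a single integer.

Op 1: fork(P0) -> P1. 4 ppages; refcounts: pp0:2 pp1:2 pp2:2 pp3:2
Op 2: write(P1, v0, 125). refcount(pp0)=2>1 -> COPY to pp4. 5 ppages; refcounts: pp0:1 pp1:2 pp2:2 pp3:2 pp4:1
Op 3: write(P1, v2, 116). refcount(pp2)=2>1 -> COPY to pp5. 6 ppages; refcounts: pp0:1 pp1:2 pp2:1 pp3:2 pp4:1 pp5:1
Op 4: fork(P0) -> P2. 6 ppages; refcounts: pp0:2 pp1:3 pp2:2 pp3:3 pp4:1 pp5:1
Op 5: write(P2, v1, 106). refcount(pp1)=3>1 -> COPY to pp6. 7 ppages; refcounts: pp0:2 pp1:2 pp2:2 pp3:3 pp4:1 pp5:1 pp6:1

Answer: 7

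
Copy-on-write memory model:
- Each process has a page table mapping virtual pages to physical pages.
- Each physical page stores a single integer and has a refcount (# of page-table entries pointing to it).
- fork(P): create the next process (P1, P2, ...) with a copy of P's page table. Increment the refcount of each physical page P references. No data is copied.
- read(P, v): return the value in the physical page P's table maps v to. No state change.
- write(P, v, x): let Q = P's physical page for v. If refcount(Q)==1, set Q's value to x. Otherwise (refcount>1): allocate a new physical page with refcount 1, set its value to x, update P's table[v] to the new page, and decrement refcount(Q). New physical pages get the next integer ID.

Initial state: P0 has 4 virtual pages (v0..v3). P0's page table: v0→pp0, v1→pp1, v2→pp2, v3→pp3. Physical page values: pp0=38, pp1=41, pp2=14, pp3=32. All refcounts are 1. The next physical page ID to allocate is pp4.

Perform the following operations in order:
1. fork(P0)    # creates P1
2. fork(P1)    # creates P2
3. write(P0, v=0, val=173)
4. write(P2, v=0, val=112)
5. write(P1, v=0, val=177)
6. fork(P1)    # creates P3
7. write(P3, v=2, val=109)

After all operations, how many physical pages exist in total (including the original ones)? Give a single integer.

Answer: 7

Derivation:
Op 1: fork(P0) -> P1. 4 ppages; refcounts: pp0:2 pp1:2 pp2:2 pp3:2
Op 2: fork(P1) -> P2. 4 ppages; refcounts: pp0:3 pp1:3 pp2:3 pp3:3
Op 3: write(P0, v0, 173). refcount(pp0)=3>1 -> COPY to pp4. 5 ppages; refcounts: pp0:2 pp1:3 pp2:3 pp3:3 pp4:1
Op 4: write(P2, v0, 112). refcount(pp0)=2>1 -> COPY to pp5. 6 ppages; refcounts: pp0:1 pp1:3 pp2:3 pp3:3 pp4:1 pp5:1
Op 5: write(P1, v0, 177). refcount(pp0)=1 -> write in place. 6 ppages; refcounts: pp0:1 pp1:3 pp2:3 pp3:3 pp4:1 pp5:1
Op 6: fork(P1) -> P3. 6 ppages; refcounts: pp0:2 pp1:4 pp2:4 pp3:4 pp4:1 pp5:1
Op 7: write(P3, v2, 109). refcount(pp2)=4>1 -> COPY to pp6. 7 ppages; refcounts: pp0:2 pp1:4 pp2:3 pp3:4 pp4:1 pp5:1 pp6:1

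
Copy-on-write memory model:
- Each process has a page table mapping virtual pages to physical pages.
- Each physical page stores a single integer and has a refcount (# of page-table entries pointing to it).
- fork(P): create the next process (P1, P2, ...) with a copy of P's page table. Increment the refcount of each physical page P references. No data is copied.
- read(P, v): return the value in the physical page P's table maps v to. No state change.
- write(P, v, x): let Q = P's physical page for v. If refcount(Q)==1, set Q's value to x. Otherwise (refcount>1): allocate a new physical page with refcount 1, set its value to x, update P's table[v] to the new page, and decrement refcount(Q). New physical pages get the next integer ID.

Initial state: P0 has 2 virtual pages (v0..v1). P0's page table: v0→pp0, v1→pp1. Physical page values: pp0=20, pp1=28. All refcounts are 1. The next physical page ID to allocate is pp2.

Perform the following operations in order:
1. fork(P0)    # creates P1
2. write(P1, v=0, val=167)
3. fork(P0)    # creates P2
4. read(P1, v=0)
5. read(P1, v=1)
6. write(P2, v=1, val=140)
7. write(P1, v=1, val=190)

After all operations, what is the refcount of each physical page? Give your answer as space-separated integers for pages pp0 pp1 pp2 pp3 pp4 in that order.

Answer: 2 1 1 1 1

Derivation:
Op 1: fork(P0) -> P1. 2 ppages; refcounts: pp0:2 pp1:2
Op 2: write(P1, v0, 167). refcount(pp0)=2>1 -> COPY to pp2. 3 ppages; refcounts: pp0:1 pp1:2 pp2:1
Op 3: fork(P0) -> P2. 3 ppages; refcounts: pp0:2 pp1:3 pp2:1
Op 4: read(P1, v0) -> 167. No state change.
Op 5: read(P1, v1) -> 28. No state change.
Op 6: write(P2, v1, 140). refcount(pp1)=3>1 -> COPY to pp3. 4 ppages; refcounts: pp0:2 pp1:2 pp2:1 pp3:1
Op 7: write(P1, v1, 190). refcount(pp1)=2>1 -> COPY to pp4. 5 ppages; refcounts: pp0:2 pp1:1 pp2:1 pp3:1 pp4:1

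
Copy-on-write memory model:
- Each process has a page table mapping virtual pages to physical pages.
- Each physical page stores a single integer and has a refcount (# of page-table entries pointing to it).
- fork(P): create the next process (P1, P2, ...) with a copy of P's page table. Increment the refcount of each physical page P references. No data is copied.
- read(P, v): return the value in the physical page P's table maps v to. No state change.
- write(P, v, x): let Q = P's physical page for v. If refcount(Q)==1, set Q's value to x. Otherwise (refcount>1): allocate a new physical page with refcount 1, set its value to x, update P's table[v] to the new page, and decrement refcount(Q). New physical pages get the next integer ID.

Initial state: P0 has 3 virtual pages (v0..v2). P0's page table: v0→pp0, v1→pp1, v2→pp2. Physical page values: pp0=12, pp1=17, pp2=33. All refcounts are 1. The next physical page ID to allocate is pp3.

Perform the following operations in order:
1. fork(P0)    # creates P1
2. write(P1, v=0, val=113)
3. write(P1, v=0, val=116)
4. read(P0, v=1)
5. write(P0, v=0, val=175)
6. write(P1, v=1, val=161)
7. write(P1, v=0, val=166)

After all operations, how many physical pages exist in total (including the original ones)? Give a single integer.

Op 1: fork(P0) -> P1. 3 ppages; refcounts: pp0:2 pp1:2 pp2:2
Op 2: write(P1, v0, 113). refcount(pp0)=2>1 -> COPY to pp3. 4 ppages; refcounts: pp0:1 pp1:2 pp2:2 pp3:1
Op 3: write(P1, v0, 116). refcount(pp3)=1 -> write in place. 4 ppages; refcounts: pp0:1 pp1:2 pp2:2 pp3:1
Op 4: read(P0, v1) -> 17. No state change.
Op 5: write(P0, v0, 175). refcount(pp0)=1 -> write in place. 4 ppages; refcounts: pp0:1 pp1:2 pp2:2 pp3:1
Op 6: write(P1, v1, 161). refcount(pp1)=2>1 -> COPY to pp4. 5 ppages; refcounts: pp0:1 pp1:1 pp2:2 pp3:1 pp4:1
Op 7: write(P1, v0, 166). refcount(pp3)=1 -> write in place. 5 ppages; refcounts: pp0:1 pp1:1 pp2:2 pp3:1 pp4:1

Answer: 5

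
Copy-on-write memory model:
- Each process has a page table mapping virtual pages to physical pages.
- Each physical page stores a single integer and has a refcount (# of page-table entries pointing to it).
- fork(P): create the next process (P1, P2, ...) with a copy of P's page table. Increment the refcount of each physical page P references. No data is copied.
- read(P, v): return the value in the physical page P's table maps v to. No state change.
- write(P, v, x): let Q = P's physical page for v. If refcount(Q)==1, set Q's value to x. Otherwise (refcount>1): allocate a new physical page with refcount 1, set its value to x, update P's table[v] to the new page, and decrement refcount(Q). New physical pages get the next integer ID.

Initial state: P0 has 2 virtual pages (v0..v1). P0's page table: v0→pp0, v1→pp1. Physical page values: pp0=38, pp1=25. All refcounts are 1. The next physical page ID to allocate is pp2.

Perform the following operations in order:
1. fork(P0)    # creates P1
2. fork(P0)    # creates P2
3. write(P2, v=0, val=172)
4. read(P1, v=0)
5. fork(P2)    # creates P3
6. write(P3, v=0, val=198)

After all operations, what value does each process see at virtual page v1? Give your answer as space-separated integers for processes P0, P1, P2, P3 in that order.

Op 1: fork(P0) -> P1. 2 ppages; refcounts: pp0:2 pp1:2
Op 2: fork(P0) -> P2. 2 ppages; refcounts: pp0:3 pp1:3
Op 3: write(P2, v0, 172). refcount(pp0)=3>1 -> COPY to pp2. 3 ppages; refcounts: pp0:2 pp1:3 pp2:1
Op 4: read(P1, v0) -> 38. No state change.
Op 5: fork(P2) -> P3. 3 ppages; refcounts: pp0:2 pp1:4 pp2:2
Op 6: write(P3, v0, 198). refcount(pp2)=2>1 -> COPY to pp3. 4 ppages; refcounts: pp0:2 pp1:4 pp2:1 pp3:1
P0: v1 -> pp1 = 25
P1: v1 -> pp1 = 25
P2: v1 -> pp1 = 25
P3: v1 -> pp1 = 25

Answer: 25 25 25 25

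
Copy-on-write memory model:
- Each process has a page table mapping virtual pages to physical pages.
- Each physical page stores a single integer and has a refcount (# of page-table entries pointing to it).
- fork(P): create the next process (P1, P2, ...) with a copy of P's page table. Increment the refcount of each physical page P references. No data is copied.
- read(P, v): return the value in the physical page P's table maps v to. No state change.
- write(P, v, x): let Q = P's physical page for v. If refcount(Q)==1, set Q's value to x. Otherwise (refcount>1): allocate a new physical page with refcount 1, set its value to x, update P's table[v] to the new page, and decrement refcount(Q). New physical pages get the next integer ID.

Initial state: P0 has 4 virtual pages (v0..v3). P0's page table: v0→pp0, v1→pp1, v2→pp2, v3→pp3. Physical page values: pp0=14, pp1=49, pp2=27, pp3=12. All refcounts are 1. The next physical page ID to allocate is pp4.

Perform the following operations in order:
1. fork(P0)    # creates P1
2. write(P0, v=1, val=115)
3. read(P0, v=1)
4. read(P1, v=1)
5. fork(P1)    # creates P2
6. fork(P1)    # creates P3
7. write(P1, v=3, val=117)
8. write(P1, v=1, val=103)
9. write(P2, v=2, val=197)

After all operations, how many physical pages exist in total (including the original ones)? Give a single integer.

Op 1: fork(P0) -> P1. 4 ppages; refcounts: pp0:2 pp1:2 pp2:2 pp3:2
Op 2: write(P0, v1, 115). refcount(pp1)=2>1 -> COPY to pp4. 5 ppages; refcounts: pp0:2 pp1:1 pp2:2 pp3:2 pp4:1
Op 3: read(P0, v1) -> 115. No state change.
Op 4: read(P1, v1) -> 49. No state change.
Op 5: fork(P1) -> P2. 5 ppages; refcounts: pp0:3 pp1:2 pp2:3 pp3:3 pp4:1
Op 6: fork(P1) -> P3. 5 ppages; refcounts: pp0:4 pp1:3 pp2:4 pp3:4 pp4:1
Op 7: write(P1, v3, 117). refcount(pp3)=4>1 -> COPY to pp5. 6 ppages; refcounts: pp0:4 pp1:3 pp2:4 pp3:3 pp4:1 pp5:1
Op 8: write(P1, v1, 103). refcount(pp1)=3>1 -> COPY to pp6. 7 ppages; refcounts: pp0:4 pp1:2 pp2:4 pp3:3 pp4:1 pp5:1 pp6:1
Op 9: write(P2, v2, 197). refcount(pp2)=4>1 -> COPY to pp7. 8 ppages; refcounts: pp0:4 pp1:2 pp2:3 pp3:3 pp4:1 pp5:1 pp6:1 pp7:1

Answer: 8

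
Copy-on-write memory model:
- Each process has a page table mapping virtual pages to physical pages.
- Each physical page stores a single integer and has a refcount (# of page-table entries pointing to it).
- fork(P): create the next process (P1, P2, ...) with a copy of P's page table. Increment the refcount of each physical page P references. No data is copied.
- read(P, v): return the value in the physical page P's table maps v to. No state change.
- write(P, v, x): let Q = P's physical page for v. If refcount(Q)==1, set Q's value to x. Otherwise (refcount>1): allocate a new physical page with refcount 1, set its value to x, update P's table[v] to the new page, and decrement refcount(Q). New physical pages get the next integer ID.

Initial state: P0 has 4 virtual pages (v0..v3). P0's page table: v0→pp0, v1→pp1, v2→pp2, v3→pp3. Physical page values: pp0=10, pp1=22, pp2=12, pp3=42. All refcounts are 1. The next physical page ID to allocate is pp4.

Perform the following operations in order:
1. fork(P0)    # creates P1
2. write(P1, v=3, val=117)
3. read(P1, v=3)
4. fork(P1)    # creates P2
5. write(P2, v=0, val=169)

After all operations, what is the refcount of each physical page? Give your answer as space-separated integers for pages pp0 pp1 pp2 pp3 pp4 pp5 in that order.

Answer: 2 3 3 1 2 1

Derivation:
Op 1: fork(P0) -> P1. 4 ppages; refcounts: pp0:2 pp1:2 pp2:2 pp3:2
Op 2: write(P1, v3, 117). refcount(pp3)=2>1 -> COPY to pp4. 5 ppages; refcounts: pp0:2 pp1:2 pp2:2 pp3:1 pp4:1
Op 3: read(P1, v3) -> 117. No state change.
Op 4: fork(P1) -> P2. 5 ppages; refcounts: pp0:3 pp1:3 pp2:3 pp3:1 pp4:2
Op 5: write(P2, v0, 169). refcount(pp0)=3>1 -> COPY to pp5. 6 ppages; refcounts: pp0:2 pp1:3 pp2:3 pp3:1 pp4:2 pp5:1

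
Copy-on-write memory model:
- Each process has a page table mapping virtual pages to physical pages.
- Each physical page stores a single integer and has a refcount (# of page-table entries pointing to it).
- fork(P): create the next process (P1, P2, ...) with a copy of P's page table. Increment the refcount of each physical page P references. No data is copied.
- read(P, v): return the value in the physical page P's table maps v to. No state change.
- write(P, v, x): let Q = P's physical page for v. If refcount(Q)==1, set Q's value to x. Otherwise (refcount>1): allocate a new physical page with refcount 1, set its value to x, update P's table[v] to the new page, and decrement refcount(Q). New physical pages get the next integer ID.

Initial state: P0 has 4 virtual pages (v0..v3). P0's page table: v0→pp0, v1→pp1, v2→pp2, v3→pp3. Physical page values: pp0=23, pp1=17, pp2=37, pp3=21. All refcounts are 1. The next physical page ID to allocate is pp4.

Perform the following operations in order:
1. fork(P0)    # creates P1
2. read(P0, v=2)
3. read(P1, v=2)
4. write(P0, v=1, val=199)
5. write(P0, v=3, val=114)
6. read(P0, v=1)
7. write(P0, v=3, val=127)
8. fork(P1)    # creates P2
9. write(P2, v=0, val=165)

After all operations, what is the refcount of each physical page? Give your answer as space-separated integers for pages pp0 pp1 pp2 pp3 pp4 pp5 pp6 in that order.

Answer: 2 2 3 2 1 1 1

Derivation:
Op 1: fork(P0) -> P1. 4 ppages; refcounts: pp0:2 pp1:2 pp2:2 pp3:2
Op 2: read(P0, v2) -> 37. No state change.
Op 3: read(P1, v2) -> 37. No state change.
Op 4: write(P0, v1, 199). refcount(pp1)=2>1 -> COPY to pp4. 5 ppages; refcounts: pp0:2 pp1:1 pp2:2 pp3:2 pp4:1
Op 5: write(P0, v3, 114). refcount(pp3)=2>1 -> COPY to pp5. 6 ppages; refcounts: pp0:2 pp1:1 pp2:2 pp3:1 pp4:1 pp5:1
Op 6: read(P0, v1) -> 199. No state change.
Op 7: write(P0, v3, 127). refcount(pp5)=1 -> write in place. 6 ppages; refcounts: pp0:2 pp1:1 pp2:2 pp3:1 pp4:1 pp5:1
Op 8: fork(P1) -> P2. 6 ppages; refcounts: pp0:3 pp1:2 pp2:3 pp3:2 pp4:1 pp5:1
Op 9: write(P2, v0, 165). refcount(pp0)=3>1 -> COPY to pp6. 7 ppages; refcounts: pp0:2 pp1:2 pp2:3 pp3:2 pp4:1 pp5:1 pp6:1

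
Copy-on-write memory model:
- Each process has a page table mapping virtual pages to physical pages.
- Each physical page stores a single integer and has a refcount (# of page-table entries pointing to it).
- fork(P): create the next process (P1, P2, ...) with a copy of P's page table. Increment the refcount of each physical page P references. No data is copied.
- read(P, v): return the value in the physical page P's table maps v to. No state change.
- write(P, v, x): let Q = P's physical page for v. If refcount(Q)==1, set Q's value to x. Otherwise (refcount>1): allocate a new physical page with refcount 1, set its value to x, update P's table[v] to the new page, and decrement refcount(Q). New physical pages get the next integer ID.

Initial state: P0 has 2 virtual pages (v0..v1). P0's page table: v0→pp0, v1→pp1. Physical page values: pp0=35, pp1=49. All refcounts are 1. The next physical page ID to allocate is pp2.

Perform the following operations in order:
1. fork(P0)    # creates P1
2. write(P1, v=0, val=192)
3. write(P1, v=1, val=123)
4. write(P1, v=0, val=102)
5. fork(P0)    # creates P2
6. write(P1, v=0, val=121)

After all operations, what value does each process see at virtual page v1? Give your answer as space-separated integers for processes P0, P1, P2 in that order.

Answer: 49 123 49

Derivation:
Op 1: fork(P0) -> P1. 2 ppages; refcounts: pp0:2 pp1:2
Op 2: write(P1, v0, 192). refcount(pp0)=2>1 -> COPY to pp2. 3 ppages; refcounts: pp0:1 pp1:2 pp2:1
Op 3: write(P1, v1, 123). refcount(pp1)=2>1 -> COPY to pp3. 4 ppages; refcounts: pp0:1 pp1:1 pp2:1 pp3:1
Op 4: write(P1, v0, 102). refcount(pp2)=1 -> write in place. 4 ppages; refcounts: pp0:1 pp1:1 pp2:1 pp3:1
Op 5: fork(P0) -> P2. 4 ppages; refcounts: pp0:2 pp1:2 pp2:1 pp3:1
Op 6: write(P1, v0, 121). refcount(pp2)=1 -> write in place. 4 ppages; refcounts: pp0:2 pp1:2 pp2:1 pp3:1
P0: v1 -> pp1 = 49
P1: v1 -> pp3 = 123
P2: v1 -> pp1 = 49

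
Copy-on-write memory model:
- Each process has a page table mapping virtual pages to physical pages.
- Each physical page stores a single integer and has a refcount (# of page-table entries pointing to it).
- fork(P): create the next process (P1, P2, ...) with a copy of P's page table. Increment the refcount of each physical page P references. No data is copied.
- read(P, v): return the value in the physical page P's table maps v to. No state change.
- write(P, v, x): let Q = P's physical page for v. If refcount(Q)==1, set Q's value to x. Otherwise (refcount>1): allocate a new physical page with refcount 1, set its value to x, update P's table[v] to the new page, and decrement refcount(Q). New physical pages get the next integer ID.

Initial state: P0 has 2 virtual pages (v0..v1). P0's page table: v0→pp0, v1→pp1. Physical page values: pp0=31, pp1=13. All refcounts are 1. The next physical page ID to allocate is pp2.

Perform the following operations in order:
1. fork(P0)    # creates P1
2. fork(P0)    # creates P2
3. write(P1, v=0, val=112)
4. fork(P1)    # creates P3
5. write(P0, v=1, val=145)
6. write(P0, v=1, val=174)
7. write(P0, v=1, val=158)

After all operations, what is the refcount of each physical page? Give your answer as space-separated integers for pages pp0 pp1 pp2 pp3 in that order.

Answer: 2 3 2 1

Derivation:
Op 1: fork(P0) -> P1. 2 ppages; refcounts: pp0:2 pp1:2
Op 2: fork(P0) -> P2. 2 ppages; refcounts: pp0:3 pp1:3
Op 3: write(P1, v0, 112). refcount(pp0)=3>1 -> COPY to pp2. 3 ppages; refcounts: pp0:2 pp1:3 pp2:1
Op 4: fork(P1) -> P3. 3 ppages; refcounts: pp0:2 pp1:4 pp2:2
Op 5: write(P0, v1, 145). refcount(pp1)=4>1 -> COPY to pp3. 4 ppages; refcounts: pp0:2 pp1:3 pp2:2 pp3:1
Op 6: write(P0, v1, 174). refcount(pp3)=1 -> write in place. 4 ppages; refcounts: pp0:2 pp1:3 pp2:2 pp3:1
Op 7: write(P0, v1, 158). refcount(pp3)=1 -> write in place. 4 ppages; refcounts: pp0:2 pp1:3 pp2:2 pp3:1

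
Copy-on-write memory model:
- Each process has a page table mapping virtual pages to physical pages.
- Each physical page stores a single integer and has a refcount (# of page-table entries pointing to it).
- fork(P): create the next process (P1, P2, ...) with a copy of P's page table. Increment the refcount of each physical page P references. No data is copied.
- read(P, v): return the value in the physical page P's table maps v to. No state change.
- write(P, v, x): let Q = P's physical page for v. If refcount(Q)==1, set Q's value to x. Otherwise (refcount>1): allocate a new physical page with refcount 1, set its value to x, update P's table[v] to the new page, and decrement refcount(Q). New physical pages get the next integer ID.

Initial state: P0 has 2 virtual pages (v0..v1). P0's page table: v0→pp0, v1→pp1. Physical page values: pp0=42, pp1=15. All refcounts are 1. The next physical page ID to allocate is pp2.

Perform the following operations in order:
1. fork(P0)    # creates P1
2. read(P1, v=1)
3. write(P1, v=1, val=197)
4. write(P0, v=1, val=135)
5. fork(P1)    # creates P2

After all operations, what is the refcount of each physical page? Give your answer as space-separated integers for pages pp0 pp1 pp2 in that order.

Op 1: fork(P0) -> P1. 2 ppages; refcounts: pp0:2 pp1:2
Op 2: read(P1, v1) -> 15. No state change.
Op 3: write(P1, v1, 197). refcount(pp1)=2>1 -> COPY to pp2. 3 ppages; refcounts: pp0:2 pp1:1 pp2:1
Op 4: write(P0, v1, 135). refcount(pp1)=1 -> write in place. 3 ppages; refcounts: pp0:2 pp1:1 pp2:1
Op 5: fork(P1) -> P2. 3 ppages; refcounts: pp0:3 pp1:1 pp2:2

Answer: 3 1 2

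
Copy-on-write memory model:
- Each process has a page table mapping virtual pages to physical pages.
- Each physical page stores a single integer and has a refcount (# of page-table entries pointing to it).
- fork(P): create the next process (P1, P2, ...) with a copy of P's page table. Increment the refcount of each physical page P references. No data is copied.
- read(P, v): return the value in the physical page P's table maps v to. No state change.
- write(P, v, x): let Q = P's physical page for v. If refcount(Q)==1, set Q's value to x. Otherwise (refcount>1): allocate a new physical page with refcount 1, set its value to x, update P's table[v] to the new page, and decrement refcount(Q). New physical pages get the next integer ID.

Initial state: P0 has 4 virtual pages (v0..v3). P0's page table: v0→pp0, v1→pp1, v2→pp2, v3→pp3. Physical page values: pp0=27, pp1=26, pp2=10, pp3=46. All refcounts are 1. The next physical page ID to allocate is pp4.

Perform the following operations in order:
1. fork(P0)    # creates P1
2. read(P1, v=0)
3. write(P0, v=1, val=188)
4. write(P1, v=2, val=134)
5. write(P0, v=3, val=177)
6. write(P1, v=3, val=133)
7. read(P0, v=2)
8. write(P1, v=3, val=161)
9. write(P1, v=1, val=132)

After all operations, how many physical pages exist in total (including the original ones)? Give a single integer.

Op 1: fork(P0) -> P1. 4 ppages; refcounts: pp0:2 pp1:2 pp2:2 pp3:2
Op 2: read(P1, v0) -> 27. No state change.
Op 3: write(P0, v1, 188). refcount(pp1)=2>1 -> COPY to pp4. 5 ppages; refcounts: pp0:2 pp1:1 pp2:2 pp3:2 pp4:1
Op 4: write(P1, v2, 134). refcount(pp2)=2>1 -> COPY to pp5. 6 ppages; refcounts: pp0:2 pp1:1 pp2:1 pp3:2 pp4:1 pp5:1
Op 5: write(P0, v3, 177). refcount(pp3)=2>1 -> COPY to pp6. 7 ppages; refcounts: pp0:2 pp1:1 pp2:1 pp3:1 pp4:1 pp5:1 pp6:1
Op 6: write(P1, v3, 133). refcount(pp3)=1 -> write in place. 7 ppages; refcounts: pp0:2 pp1:1 pp2:1 pp3:1 pp4:1 pp5:1 pp6:1
Op 7: read(P0, v2) -> 10. No state change.
Op 8: write(P1, v3, 161). refcount(pp3)=1 -> write in place. 7 ppages; refcounts: pp0:2 pp1:1 pp2:1 pp3:1 pp4:1 pp5:1 pp6:1
Op 9: write(P1, v1, 132). refcount(pp1)=1 -> write in place. 7 ppages; refcounts: pp0:2 pp1:1 pp2:1 pp3:1 pp4:1 pp5:1 pp6:1

Answer: 7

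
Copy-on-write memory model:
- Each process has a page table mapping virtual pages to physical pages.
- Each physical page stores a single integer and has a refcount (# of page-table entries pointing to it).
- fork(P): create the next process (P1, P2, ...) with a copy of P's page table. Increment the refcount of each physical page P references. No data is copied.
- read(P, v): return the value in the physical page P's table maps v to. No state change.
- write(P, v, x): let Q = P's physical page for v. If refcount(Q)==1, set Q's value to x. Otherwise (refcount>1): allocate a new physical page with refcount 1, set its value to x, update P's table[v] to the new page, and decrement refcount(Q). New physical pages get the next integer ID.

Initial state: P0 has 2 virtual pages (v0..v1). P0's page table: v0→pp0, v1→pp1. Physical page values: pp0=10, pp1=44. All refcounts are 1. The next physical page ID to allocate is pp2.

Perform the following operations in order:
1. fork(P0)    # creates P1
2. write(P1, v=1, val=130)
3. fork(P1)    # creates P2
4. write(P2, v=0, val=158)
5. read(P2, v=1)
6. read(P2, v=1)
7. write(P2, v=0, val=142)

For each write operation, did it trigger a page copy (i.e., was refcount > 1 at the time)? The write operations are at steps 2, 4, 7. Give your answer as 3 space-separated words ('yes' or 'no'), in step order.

Op 1: fork(P0) -> P1. 2 ppages; refcounts: pp0:2 pp1:2
Op 2: write(P1, v1, 130). refcount(pp1)=2>1 -> COPY to pp2. 3 ppages; refcounts: pp0:2 pp1:1 pp2:1
Op 3: fork(P1) -> P2. 3 ppages; refcounts: pp0:3 pp1:1 pp2:2
Op 4: write(P2, v0, 158). refcount(pp0)=3>1 -> COPY to pp3. 4 ppages; refcounts: pp0:2 pp1:1 pp2:2 pp3:1
Op 5: read(P2, v1) -> 130. No state change.
Op 6: read(P2, v1) -> 130. No state change.
Op 7: write(P2, v0, 142). refcount(pp3)=1 -> write in place. 4 ppages; refcounts: pp0:2 pp1:1 pp2:2 pp3:1

yes yes no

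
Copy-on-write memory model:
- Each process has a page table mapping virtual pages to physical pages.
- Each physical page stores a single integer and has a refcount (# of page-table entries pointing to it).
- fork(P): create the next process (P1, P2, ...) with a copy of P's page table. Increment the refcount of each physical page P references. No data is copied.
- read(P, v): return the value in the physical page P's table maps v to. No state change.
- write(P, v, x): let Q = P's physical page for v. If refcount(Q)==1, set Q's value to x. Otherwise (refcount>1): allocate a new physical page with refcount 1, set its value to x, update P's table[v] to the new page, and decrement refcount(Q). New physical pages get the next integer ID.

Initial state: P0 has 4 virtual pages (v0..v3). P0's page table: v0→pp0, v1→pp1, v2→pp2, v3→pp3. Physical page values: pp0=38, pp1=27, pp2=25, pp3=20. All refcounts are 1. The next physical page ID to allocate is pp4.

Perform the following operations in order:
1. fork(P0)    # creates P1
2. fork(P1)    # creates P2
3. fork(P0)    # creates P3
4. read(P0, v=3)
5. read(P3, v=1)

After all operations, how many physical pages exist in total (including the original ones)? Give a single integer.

Op 1: fork(P0) -> P1. 4 ppages; refcounts: pp0:2 pp1:2 pp2:2 pp3:2
Op 2: fork(P1) -> P2. 4 ppages; refcounts: pp0:3 pp1:3 pp2:3 pp3:3
Op 3: fork(P0) -> P3. 4 ppages; refcounts: pp0:4 pp1:4 pp2:4 pp3:4
Op 4: read(P0, v3) -> 20. No state change.
Op 5: read(P3, v1) -> 27. No state change.

Answer: 4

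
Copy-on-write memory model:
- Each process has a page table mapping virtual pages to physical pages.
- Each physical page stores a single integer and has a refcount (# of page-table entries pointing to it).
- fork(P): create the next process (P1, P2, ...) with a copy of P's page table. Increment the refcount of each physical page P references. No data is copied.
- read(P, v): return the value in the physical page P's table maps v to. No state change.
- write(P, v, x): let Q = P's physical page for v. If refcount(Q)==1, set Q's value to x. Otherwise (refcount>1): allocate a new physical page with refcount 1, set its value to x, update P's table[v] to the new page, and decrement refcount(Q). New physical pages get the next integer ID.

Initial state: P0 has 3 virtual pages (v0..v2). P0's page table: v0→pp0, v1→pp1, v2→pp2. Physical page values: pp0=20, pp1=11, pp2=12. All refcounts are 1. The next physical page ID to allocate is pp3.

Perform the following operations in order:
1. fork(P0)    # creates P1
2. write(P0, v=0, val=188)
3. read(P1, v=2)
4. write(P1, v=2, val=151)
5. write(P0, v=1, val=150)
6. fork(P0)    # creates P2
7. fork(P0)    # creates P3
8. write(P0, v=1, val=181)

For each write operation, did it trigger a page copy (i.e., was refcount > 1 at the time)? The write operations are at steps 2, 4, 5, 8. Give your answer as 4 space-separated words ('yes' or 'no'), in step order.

Op 1: fork(P0) -> P1. 3 ppages; refcounts: pp0:2 pp1:2 pp2:2
Op 2: write(P0, v0, 188). refcount(pp0)=2>1 -> COPY to pp3. 4 ppages; refcounts: pp0:1 pp1:2 pp2:2 pp3:1
Op 3: read(P1, v2) -> 12. No state change.
Op 4: write(P1, v2, 151). refcount(pp2)=2>1 -> COPY to pp4. 5 ppages; refcounts: pp0:1 pp1:2 pp2:1 pp3:1 pp4:1
Op 5: write(P0, v1, 150). refcount(pp1)=2>1 -> COPY to pp5. 6 ppages; refcounts: pp0:1 pp1:1 pp2:1 pp3:1 pp4:1 pp5:1
Op 6: fork(P0) -> P2. 6 ppages; refcounts: pp0:1 pp1:1 pp2:2 pp3:2 pp4:1 pp5:2
Op 7: fork(P0) -> P3. 6 ppages; refcounts: pp0:1 pp1:1 pp2:3 pp3:3 pp4:1 pp5:3
Op 8: write(P0, v1, 181). refcount(pp5)=3>1 -> COPY to pp6. 7 ppages; refcounts: pp0:1 pp1:1 pp2:3 pp3:3 pp4:1 pp5:2 pp6:1

yes yes yes yes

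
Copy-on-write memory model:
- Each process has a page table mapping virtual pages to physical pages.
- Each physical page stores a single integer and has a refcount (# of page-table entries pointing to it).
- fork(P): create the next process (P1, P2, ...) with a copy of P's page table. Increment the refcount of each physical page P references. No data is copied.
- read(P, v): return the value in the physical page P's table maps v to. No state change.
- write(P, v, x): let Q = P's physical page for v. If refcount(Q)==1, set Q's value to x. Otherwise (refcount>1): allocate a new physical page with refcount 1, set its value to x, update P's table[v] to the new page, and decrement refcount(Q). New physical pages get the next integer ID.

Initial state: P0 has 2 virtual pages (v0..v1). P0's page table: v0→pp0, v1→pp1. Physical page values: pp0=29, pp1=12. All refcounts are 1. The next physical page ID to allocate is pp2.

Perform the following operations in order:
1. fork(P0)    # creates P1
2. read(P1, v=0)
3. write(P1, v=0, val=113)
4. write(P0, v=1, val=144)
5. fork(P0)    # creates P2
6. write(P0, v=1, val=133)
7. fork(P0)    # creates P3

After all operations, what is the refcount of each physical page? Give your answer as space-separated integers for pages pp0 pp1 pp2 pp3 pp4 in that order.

Answer: 3 1 1 1 2

Derivation:
Op 1: fork(P0) -> P1. 2 ppages; refcounts: pp0:2 pp1:2
Op 2: read(P1, v0) -> 29. No state change.
Op 3: write(P1, v0, 113). refcount(pp0)=2>1 -> COPY to pp2. 3 ppages; refcounts: pp0:1 pp1:2 pp2:1
Op 4: write(P0, v1, 144). refcount(pp1)=2>1 -> COPY to pp3. 4 ppages; refcounts: pp0:1 pp1:1 pp2:1 pp3:1
Op 5: fork(P0) -> P2. 4 ppages; refcounts: pp0:2 pp1:1 pp2:1 pp3:2
Op 6: write(P0, v1, 133). refcount(pp3)=2>1 -> COPY to pp4. 5 ppages; refcounts: pp0:2 pp1:1 pp2:1 pp3:1 pp4:1
Op 7: fork(P0) -> P3. 5 ppages; refcounts: pp0:3 pp1:1 pp2:1 pp3:1 pp4:2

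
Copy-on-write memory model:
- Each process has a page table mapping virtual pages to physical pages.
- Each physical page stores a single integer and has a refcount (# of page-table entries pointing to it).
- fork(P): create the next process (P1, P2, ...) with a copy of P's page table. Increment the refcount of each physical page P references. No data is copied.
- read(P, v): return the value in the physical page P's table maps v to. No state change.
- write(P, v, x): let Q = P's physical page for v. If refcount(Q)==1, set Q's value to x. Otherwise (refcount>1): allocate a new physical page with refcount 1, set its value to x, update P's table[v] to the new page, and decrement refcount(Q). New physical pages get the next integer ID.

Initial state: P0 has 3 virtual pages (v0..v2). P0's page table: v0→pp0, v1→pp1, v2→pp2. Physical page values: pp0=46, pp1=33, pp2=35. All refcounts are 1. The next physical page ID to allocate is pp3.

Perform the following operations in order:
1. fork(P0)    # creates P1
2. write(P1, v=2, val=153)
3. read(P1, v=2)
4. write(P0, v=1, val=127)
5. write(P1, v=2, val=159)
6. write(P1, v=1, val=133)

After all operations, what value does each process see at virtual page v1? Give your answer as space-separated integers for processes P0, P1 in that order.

Op 1: fork(P0) -> P1. 3 ppages; refcounts: pp0:2 pp1:2 pp2:2
Op 2: write(P1, v2, 153). refcount(pp2)=2>1 -> COPY to pp3. 4 ppages; refcounts: pp0:2 pp1:2 pp2:1 pp3:1
Op 3: read(P1, v2) -> 153. No state change.
Op 4: write(P0, v1, 127). refcount(pp1)=2>1 -> COPY to pp4. 5 ppages; refcounts: pp0:2 pp1:1 pp2:1 pp3:1 pp4:1
Op 5: write(P1, v2, 159). refcount(pp3)=1 -> write in place. 5 ppages; refcounts: pp0:2 pp1:1 pp2:1 pp3:1 pp4:1
Op 6: write(P1, v1, 133). refcount(pp1)=1 -> write in place. 5 ppages; refcounts: pp0:2 pp1:1 pp2:1 pp3:1 pp4:1
P0: v1 -> pp4 = 127
P1: v1 -> pp1 = 133

Answer: 127 133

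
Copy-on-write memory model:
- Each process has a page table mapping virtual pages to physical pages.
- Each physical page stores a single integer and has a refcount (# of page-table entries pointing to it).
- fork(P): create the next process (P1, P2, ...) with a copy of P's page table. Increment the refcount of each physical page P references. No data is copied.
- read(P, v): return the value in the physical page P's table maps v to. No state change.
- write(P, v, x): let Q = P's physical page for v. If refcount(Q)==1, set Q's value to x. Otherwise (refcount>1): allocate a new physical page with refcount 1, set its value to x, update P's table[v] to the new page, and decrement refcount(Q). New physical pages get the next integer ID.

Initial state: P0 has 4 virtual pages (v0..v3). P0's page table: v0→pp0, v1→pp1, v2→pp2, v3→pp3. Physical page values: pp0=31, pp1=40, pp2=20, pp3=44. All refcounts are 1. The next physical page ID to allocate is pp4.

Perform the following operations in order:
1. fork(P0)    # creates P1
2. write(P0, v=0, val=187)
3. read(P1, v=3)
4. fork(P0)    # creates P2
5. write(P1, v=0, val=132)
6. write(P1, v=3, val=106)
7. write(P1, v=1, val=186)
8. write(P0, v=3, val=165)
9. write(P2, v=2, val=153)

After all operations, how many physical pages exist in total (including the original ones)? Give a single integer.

Op 1: fork(P0) -> P1. 4 ppages; refcounts: pp0:2 pp1:2 pp2:2 pp3:2
Op 2: write(P0, v0, 187). refcount(pp0)=2>1 -> COPY to pp4. 5 ppages; refcounts: pp0:1 pp1:2 pp2:2 pp3:2 pp4:1
Op 3: read(P1, v3) -> 44. No state change.
Op 4: fork(P0) -> P2. 5 ppages; refcounts: pp0:1 pp1:3 pp2:3 pp3:3 pp4:2
Op 5: write(P1, v0, 132). refcount(pp0)=1 -> write in place. 5 ppages; refcounts: pp0:1 pp1:3 pp2:3 pp3:3 pp4:2
Op 6: write(P1, v3, 106). refcount(pp3)=3>1 -> COPY to pp5. 6 ppages; refcounts: pp0:1 pp1:3 pp2:3 pp3:2 pp4:2 pp5:1
Op 7: write(P1, v1, 186). refcount(pp1)=3>1 -> COPY to pp6. 7 ppages; refcounts: pp0:1 pp1:2 pp2:3 pp3:2 pp4:2 pp5:1 pp6:1
Op 8: write(P0, v3, 165). refcount(pp3)=2>1 -> COPY to pp7. 8 ppages; refcounts: pp0:1 pp1:2 pp2:3 pp3:1 pp4:2 pp5:1 pp6:1 pp7:1
Op 9: write(P2, v2, 153). refcount(pp2)=3>1 -> COPY to pp8. 9 ppages; refcounts: pp0:1 pp1:2 pp2:2 pp3:1 pp4:2 pp5:1 pp6:1 pp7:1 pp8:1

Answer: 9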